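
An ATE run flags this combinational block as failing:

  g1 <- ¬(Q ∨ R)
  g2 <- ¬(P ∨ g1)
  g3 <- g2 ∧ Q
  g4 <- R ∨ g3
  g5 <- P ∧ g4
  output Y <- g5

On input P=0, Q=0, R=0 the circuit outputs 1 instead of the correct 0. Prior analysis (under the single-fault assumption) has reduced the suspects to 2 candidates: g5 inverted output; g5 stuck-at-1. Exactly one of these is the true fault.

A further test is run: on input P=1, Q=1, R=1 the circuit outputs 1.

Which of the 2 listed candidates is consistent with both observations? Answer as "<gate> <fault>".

Evaluate each candidate on input P=1, Q=1, R=1:
  g5 inverted output: g1=0, g2=0, g3=0, g4=1, g5=0 [inverted output] → 0 — eliminated
  g5 stuck-at-1: g1=0, g2=0, g3=0, g4=1, g5=1 [stuck-at-1] → 1 — matches
Only g5 stuck-at-1 reproduces the observed 1.

g5 stuck-at-1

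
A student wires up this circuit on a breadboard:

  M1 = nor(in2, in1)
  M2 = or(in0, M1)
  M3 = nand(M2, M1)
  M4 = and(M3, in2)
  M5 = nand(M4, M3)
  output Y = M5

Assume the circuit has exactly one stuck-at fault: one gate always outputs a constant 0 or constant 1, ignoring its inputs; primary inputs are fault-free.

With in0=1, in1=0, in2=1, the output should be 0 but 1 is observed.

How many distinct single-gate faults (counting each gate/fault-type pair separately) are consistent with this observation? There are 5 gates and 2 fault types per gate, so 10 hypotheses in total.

Fault-free: M1=0, M2=1, M3=1, M4=1, M5=0 → 0. Observed 1.
  M1 stuck-at-0: output 0 ✗
  M1 stuck-at-1: output 1 ✓
  M2 stuck-at-0: output 0 ✗
  M2 stuck-at-1: output 0 ✗
  M3 stuck-at-0: output 1 ✓
  M3 stuck-at-1: output 0 ✗
  M4 stuck-at-0: output 1 ✓
  M4 stuck-at-1: output 0 ✗
  M5 stuck-at-0: output 0 ✗
  M5 stuck-at-1: output 1 ✓
Consistent faults: {M1 stuck-at-1, M3 stuck-at-0, M4 stuck-at-0, M5 stuck-at-1} — 4 in all.

4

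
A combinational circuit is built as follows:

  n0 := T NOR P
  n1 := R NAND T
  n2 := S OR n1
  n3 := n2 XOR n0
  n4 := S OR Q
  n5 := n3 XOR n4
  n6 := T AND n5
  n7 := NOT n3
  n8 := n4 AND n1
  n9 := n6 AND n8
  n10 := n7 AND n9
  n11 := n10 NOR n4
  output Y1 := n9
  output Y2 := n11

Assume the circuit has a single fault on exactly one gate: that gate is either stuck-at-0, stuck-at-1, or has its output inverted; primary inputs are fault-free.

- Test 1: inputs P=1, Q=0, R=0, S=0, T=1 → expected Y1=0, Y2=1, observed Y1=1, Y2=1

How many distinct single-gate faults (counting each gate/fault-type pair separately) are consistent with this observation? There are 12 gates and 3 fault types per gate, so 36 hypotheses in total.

Fault-free: n0=0, n1=1, n2=1, n3=1, n4=0, n5=1, n6=1, n7=0, n8=0, n9=0, n10=0, n11=1 → Y1=0, Y2=1. Observed Y1=1, Y2=1.
  n0: none of the 3 fault types match ✗
  n1: none of the 3 fault types match ✗
  n2: none of the 3 fault types match ✗
  n3: none of the 3 fault types match ✗
  n4: none of the 3 fault types match ✗
  n5: none of the 3 fault types match ✗
  n6: none of the 3 fault types match ✗
  n7: none of the 3 fault types match ✗
  n8: stuck-at-1, inverted output ✓; others ✗
  n9: stuck-at-1, inverted output ✓; others ✗
  n10: none of the 3 fault types match ✗
  n11: none of the 3 fault types match ✗
Consistent faults: {n8 stuck-at-1, n8 inverted output, n9 stuck-at-1, n9 inverted output} — 4 in all.

4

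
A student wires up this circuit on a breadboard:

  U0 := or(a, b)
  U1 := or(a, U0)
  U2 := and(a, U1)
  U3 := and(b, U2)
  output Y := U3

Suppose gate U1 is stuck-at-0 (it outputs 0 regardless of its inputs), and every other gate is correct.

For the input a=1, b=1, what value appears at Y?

Propagate with U1 forced: U0=1, U1=0 [stuck-at-0], U2=0, U3=0.
So Y = 0. (Without the fault it would be 1.)

0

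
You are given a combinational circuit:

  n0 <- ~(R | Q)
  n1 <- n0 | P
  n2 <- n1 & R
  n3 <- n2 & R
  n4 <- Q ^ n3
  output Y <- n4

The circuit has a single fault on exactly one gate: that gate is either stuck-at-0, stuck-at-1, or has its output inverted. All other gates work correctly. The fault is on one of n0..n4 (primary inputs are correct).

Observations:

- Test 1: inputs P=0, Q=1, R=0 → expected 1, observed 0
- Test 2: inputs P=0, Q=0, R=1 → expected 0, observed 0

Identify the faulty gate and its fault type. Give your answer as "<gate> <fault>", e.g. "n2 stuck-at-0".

n4 stuck-at-0

Fault-free values for test 1 (P=0, Q=1, R=0): n0=0, n1=0, n2=0, n3=0, n4=1, giving Y=1. Observed 0.
Test 1: faults giving observed 0 are {n3 stuck-at-1, n3 inverted output, n4 stuck-at-0, n4 inverted output}.
Test 2 (P=0, Q=0, R=1): fault-free n0=0, n1=0, n2=0, n3=0, n4=0 → 0; observed 0. Eliminates n3 stuck-at-1, n3 inverted output, n4 inverted output.
Only n4 stuck-at-0 is consistent with every test.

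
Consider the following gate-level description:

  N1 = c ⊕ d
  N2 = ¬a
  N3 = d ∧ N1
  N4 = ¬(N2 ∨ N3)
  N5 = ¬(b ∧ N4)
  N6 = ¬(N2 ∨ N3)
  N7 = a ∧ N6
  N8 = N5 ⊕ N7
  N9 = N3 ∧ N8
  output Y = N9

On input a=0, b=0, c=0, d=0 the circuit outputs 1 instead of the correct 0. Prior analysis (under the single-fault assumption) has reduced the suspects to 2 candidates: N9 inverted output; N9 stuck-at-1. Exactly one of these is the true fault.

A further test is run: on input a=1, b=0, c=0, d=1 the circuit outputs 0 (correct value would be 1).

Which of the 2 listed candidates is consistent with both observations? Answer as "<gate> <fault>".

Evaluate each candidate on input a=1, b=0, c=0, d=1:
  N9 inverted output: N1=1, N2=0, N3=1, N4=0, N5=1, N6=0, N7=0, N8=1, N9=0 [inverted output] → 0 — matches
  N9 stuck-at-1: N1=1, N2=0, N3=1, N4=0, N5=1, N6=0, N7=0, N8=1, N9=1 [stuck-at-1] → 1 — eliminated
Only N9 inverted output reproduces the observed 0.

N9 inverted output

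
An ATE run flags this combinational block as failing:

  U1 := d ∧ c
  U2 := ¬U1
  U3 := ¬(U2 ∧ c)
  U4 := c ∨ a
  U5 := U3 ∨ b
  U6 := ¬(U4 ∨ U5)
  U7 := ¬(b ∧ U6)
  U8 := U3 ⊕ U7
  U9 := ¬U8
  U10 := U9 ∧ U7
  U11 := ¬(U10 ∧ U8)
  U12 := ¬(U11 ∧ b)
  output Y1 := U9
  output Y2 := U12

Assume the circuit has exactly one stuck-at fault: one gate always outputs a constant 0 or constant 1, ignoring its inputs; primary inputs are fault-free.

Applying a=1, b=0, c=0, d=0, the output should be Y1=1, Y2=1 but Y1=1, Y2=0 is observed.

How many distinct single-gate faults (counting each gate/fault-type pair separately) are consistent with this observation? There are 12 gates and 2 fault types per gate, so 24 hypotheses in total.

Fault-free: U1=0, U2=1, U3=1, U4=1, U5=1, U6=0, U7=1, U8=0, U9=1, U10=1, U11=1, U12=1 → Y1=1, Y2=1. Observed Y1=1, Y2=0.
  U1: none of the 2 fault types match ✗
  U2: none of the 2 fault types match ✗
  U3: none of the 2 fault types match ✗
  U4: none of the 2 fault types match ✗
  U5: none of the 2 fault types match ✗
  U6: none of the 2 fault types match ✗
  U7: none of the 2 fault types match ✗
  U8: none of the 2 fault types match ✗
  U9: none of the 2 fault types match ✗
  U10: none of the 2 fault types match ✗
  U11: none of the 2 fault types match ✗
  U12: stuck-at-0 ✓; others ✗
Consistent faults: {U12 stuck-at-0} — 1 in all.

1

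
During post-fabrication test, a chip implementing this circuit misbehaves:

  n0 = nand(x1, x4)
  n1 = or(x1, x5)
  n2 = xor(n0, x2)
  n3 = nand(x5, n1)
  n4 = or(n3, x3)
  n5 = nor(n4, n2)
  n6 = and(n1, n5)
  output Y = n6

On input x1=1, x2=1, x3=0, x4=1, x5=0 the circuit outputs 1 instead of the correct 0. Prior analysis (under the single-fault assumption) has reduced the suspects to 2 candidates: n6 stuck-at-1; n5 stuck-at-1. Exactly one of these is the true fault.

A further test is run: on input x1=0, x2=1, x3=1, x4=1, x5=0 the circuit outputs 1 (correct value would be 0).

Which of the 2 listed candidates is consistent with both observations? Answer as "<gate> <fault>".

Evaluate each candidate on input x1=0, x2=1, x3=1, x4=1, x5=0:
  n6 stuck-at-1: n0=1, n1=0, n2=0, n3=1, n4=1, n5=0, n6=1 [stuck-at-1] → 1 — matches
  n5 stuck-at-1: n0=1, n1=0, n2=0, n3=1, n4=1, n5=1 [stuck-at-1], n6=0 → 0 — eliminated
Only n6 stuck-at-1 reproduces the observed 1.

n6 stuck-at-1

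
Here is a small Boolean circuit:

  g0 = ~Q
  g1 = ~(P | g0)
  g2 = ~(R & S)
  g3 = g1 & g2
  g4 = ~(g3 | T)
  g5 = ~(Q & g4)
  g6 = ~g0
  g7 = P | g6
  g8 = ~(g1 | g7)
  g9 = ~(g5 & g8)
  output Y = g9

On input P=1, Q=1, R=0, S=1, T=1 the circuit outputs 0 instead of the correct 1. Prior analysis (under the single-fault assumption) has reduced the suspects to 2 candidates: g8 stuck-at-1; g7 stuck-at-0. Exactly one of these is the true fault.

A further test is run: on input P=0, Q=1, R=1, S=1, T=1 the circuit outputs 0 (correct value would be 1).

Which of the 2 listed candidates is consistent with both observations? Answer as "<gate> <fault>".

g8 stuck-at-1

Evaluate each candidate on input P=0, Q=1, R=1, S=1, T=1:
  g8 stuck-at-1: g0=0, g1=1, g2=0, g3=0, g4=0, g5=1, g6=1, g7=1, g8=1 [stuck-at-1], g9=0 → 0 — matches
  g7 stuck-at-0: g0=0, g1=1, g2=0, g3=0, g4=0, g5=1, g6=1, g7=0 [stuck-at-0], g8=0, g9=1 → 1 — eliminated
Only g8 stuck-at-1 reproduces the observed 0.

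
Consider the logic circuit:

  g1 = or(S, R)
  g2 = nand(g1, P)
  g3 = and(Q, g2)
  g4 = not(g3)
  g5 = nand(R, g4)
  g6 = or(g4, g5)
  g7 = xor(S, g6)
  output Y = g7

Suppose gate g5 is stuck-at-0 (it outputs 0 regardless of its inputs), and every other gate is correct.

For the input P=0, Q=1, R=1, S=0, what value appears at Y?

0

Propagate with g5 forced: g1=1, g2=1, g3=1, g4=0, g5=0 [stuck-at-0], g6=0, g7=0.
So Y = 0. (Without the fault it would be 1.)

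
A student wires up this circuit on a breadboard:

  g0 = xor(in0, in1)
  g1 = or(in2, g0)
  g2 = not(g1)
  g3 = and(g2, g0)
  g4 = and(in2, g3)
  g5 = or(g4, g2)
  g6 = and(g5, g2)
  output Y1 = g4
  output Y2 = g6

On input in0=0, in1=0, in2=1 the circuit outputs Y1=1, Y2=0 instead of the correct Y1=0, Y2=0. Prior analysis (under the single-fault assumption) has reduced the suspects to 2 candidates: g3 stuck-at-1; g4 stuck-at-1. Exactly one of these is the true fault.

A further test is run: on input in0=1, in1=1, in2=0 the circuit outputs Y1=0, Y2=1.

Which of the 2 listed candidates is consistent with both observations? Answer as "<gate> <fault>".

g3 stuck-at-1

Evaluate each candidate on input in0=1, in1=1, in2=0:
  g3 stuck-at-1: g0=0, g1=0, g2=1, g3=1 [stuck-at-1], g4=0, g5=1, g6=1 → Y1=0, Y2=1 — matches
  g4 stuck-at-1: g0=0, g1=0, g2=1, g3=0, g4=1 [stuck-at-1], g5=1, g6=1 → Y1=1, Y2=1 — eliminated
Only g3 stuck-at-1 reproduces the observed Y1=0, Y2=1.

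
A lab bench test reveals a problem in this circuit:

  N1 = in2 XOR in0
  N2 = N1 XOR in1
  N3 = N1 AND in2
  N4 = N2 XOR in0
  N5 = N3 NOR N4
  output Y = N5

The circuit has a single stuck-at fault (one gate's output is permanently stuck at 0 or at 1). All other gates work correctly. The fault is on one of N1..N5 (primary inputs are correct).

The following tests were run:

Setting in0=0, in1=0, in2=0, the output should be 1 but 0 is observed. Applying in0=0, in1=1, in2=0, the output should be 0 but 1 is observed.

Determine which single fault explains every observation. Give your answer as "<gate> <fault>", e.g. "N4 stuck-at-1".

N1 stuck-at-1

Fault-free values for test 1 (in0=0, in1=0, in2=0): N1=0, N2=0, N3=0, N4=0, N5=1, giving Y=1. Observed 0.
Test 1: faults giving observed 0 are {N1 stuck-at-1, N2 stuck-at-1, N3 stuck-at-1, N4 stuck-at-1, N5 stuck-at-0}.
Test 2 (in0=0, in1=1, in2=0): fault-free N1=0, N2=1, N3=0, N4=1, N5=0 → 0; observed 1. Eliminates N2 stuck-at-1, N3 stuck-at-1, N4 stuck-at-1, N5 stuck-at-0.
Only N1 stuck-at-1 is consistent with every test.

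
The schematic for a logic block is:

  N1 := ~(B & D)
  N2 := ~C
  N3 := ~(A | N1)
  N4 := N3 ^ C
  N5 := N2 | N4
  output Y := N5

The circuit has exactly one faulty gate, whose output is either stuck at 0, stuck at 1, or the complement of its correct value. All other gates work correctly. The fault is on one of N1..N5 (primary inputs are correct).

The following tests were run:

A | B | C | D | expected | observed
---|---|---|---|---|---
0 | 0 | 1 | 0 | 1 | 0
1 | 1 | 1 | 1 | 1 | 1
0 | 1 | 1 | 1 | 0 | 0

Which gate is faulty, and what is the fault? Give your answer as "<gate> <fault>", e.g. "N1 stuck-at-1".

Fault-free values for test 1 (A=0, B=0, C=1, D=0): N1=1, N2=0, N3=0, N4=1, N5=1, giving Y=1. Observed 0.
Test 1: faults giving observed 0 are {N1 stuck-at-0, N1 inverted output, N3 stuck-at-1, N3 inverted output, N4 stuck-at-0, N4 inverted output, N5 stuck-at-0, N5 inverted output}.
Test 2 (A=1, B=1, C=1, D=1): fault-free N1=0, N2=0, N3=0, N4=1, N5=1 → 1; observed 1. Eliminates N3 stuck-at-1, N3 inverted output, N4 stuck-at-0, N4 inverted output, N5 stuck-at-0, N5 inverted output.
Test 3 (A=0, B=1, C=1, D=1): fault-free N1=0, N2=0, N3=1, N4=0, N5=0 → 0; observed 0. Eliminates N1 inverted output.
Only N1 stuck-at-0 is consistent with every test.

N1 stuck-at-0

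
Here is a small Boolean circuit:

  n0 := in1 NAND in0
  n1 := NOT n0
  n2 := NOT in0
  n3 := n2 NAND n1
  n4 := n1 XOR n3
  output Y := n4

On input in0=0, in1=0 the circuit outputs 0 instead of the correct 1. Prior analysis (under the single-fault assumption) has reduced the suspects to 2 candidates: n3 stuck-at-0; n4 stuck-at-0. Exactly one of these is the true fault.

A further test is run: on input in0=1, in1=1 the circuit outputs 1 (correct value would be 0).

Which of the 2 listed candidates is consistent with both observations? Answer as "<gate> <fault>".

Evaluate each candidate on input in0=1, in1=1:
  n3 stuck-at-0: n0=0, n1=1, n2=0, n3=0 [stuck-at-0], n4=1 → 1 — matches
  n4 stuck-at-0: n0=0, n1=1, n2=0, n3=1, n4=0 [stuck-at-0] → 0 — eliminated
Only n3 stuck-at-0 reproduces the observed 1.

n3 stuck-at-0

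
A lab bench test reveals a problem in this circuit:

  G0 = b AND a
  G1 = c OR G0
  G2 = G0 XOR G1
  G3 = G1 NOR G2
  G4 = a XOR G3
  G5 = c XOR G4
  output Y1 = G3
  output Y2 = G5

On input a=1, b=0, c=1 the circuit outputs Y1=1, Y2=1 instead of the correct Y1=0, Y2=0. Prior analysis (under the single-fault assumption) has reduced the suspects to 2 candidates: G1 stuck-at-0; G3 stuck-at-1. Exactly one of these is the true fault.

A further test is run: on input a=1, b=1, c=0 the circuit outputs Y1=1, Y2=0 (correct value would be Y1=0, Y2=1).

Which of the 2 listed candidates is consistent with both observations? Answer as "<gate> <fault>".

Evaluate each candidate on input a=1, b=1, c=0:
  G1 stuck-at-0: G0=1, G1=0 [stuck-at-0], G2=1, G3=0, G4=1, G5=1 → Y1=0, Y2=1 — eliminated
  G3 stuck-at-1: G0=1, G1=1, G2=0, G3=1 [stuck-at-1], G4=0, G5=0 → Y1=1, Y2=0 — matches
Only G3 stuck-at-1 reproduces the observed Y1=1, Y2=0.

G3 stuck-at-1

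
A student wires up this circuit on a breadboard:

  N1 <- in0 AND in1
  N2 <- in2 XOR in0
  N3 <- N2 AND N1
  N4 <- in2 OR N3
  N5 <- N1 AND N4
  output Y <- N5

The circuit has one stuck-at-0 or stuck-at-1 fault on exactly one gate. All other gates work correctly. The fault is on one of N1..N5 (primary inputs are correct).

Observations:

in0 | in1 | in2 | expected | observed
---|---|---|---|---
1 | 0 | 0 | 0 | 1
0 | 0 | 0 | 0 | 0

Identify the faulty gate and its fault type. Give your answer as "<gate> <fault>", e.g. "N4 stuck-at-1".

Fault-free values for test 1 (in0=1, in1=0, in2=0): N1=0, N2=1, N3=0, N4=0, N5=0, giving Y=0. Observed 1.
Test 1: faults giving observed 1 are {N1 stuck-at-1, N5 stuck-at-1}.
Test 2 (in0=0, in1=0, in2=0): fault-free N1=0, N2=0, N3=0, N4=0, N5=0 → 0; observed 0. Eliminates N5 stuck-at-1.
Only N1 stuck-at-1 is consistent with every test.

N1 stuck-at-1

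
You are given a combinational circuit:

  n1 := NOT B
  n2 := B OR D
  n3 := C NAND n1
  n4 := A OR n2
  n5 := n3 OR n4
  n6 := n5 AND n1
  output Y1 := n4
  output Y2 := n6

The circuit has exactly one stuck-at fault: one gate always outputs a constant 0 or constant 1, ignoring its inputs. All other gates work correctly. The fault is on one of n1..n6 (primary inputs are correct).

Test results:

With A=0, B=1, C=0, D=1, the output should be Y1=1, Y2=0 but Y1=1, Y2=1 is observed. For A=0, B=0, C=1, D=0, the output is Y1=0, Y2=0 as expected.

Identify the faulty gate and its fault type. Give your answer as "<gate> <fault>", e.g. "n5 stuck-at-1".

Fault-free values for test 1 (A=0, B=1, C=0, D=1): n1=0, n2=1, n3=1, n4=1, n5=1, n6=0, giving Y1=1, Y2=0. Observed Y1=1, Y2=1.
Test 1: faults giving observed Y1=1, Y2=1 are {n1 stuck-at-1, n6 stuck-at-1}.
Test 2 (A=0, B=0, C=1, D=0): fault-free n1=1, n2=0, n3=0, n4=0, n5=0, n6=0 → Y1=0, Y2=0; observed Y1=0, Y2=0. Eliminates n6 stuck-at-1.
Only n1 stuck-at-1 is consistent with every test.

n1 stuck-at-1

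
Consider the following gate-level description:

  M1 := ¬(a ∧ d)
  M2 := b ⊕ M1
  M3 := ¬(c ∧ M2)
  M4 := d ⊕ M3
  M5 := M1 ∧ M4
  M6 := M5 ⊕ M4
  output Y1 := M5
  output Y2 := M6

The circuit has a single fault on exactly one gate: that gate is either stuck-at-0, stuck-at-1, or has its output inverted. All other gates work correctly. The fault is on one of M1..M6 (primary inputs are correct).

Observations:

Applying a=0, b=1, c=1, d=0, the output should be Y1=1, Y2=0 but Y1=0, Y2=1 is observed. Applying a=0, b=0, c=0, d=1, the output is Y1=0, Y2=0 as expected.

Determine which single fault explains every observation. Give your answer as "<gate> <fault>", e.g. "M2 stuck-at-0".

Fault-free values for test 1 (a=0, b=1, c=1, d=0): M1=1, M2=0, M3=1, M4=1, M5=1, M6=0, giving Y1=1, Y2=0. Observed Y1=0, Y2=1.
Test 1: faults giving observed Y1=0, Y2=1 are {M5 stuck-at-0, M5 inverted output}.
Test 2 (a=0, b=0, c=0, d=1): fault-free M1=1, M2=1, M3=1, M4=0, M5=0, M6=0 → Y1=0, Y2=0; observed Y1=0, Y2=0. Eliminates M5 inverted output.
Only M5 stuck-at-0 is consistent with every test.

M5 stuck-at-0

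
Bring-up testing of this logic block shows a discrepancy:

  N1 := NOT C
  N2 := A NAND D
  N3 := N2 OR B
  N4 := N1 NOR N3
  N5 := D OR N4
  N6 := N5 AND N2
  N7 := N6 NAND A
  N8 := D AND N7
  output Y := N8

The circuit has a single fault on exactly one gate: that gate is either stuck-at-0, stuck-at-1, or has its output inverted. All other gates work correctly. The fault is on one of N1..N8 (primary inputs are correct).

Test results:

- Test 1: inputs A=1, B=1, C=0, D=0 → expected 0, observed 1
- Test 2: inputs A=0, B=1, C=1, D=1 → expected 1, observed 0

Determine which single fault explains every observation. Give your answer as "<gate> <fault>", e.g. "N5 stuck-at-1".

Fault-free values for test 1 (A=1, B=1, C=0, D=0): N1=1, N2=1, N3=1, N4=0, N5=0, N6=0, N7=1, N8=0, giving Y=0. Observed 1.
Test 1: faults giving observed 1 are {N8 stuck-at-1, N8 inverted output}.
Test 2 (A=0, B=1, C=1, D=1): fault-free N1=0, N2=1, N3=1, N4=0, N5=1, N6=1, N7=1, N8=1 → 1; observed 0. Eliminates N8 stuck-at-1.
Only N8 inverted output is consistent with every test.

N8 inverted output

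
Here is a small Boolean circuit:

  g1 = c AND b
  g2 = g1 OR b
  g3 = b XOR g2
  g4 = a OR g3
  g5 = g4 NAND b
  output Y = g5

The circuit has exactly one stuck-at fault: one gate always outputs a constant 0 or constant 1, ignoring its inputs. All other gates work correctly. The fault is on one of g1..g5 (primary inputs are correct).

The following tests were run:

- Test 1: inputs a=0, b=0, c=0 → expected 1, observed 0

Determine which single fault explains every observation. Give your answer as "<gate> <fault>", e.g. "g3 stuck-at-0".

Fault-free values for test 1 (a=0, b=0, c=0): g1=0, g2=0, g3=0, g4=0, g5=1, giving Y=1. Observed 0.
Test 1: faults giving observed 0 are {g5 stuck-at-0}.
Only g5 stuck-at-0 is consistent with every test.

g5 stuck-at-0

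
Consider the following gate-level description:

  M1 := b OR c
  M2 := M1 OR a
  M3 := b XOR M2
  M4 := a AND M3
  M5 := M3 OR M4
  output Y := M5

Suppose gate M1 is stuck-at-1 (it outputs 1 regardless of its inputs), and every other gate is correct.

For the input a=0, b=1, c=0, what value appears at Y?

0

Propagate with M1 forced: M1=1 [stuck-at-1], M2=1, M3=0, M4=0, M5=0.
So Y = 0. (Same as the fault-free value — the fault is masked on this input.)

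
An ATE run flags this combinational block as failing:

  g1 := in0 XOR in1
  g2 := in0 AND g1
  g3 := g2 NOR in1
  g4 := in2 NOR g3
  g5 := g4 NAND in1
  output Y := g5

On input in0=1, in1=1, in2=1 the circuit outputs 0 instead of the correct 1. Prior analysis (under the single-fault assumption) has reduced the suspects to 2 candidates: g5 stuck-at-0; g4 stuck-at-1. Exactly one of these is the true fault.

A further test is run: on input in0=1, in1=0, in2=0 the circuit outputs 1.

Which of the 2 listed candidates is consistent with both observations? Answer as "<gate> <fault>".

Evaluate each candidate on input in0=1, in1=0, in2=0:
  g5 stuck-at-0: g1=1, g2=1, g3=0, g4=1, g5=0 [stuck-at-0] → 0 — eliminated
  g4 stuck-at-1: g1=1, g2=1, g3=0, g4=1 [stuck-at-1], g5=1 → 1 — matches
Only g4 stuck-at-1 reproduces the observed 1.

g4 stuck-at-1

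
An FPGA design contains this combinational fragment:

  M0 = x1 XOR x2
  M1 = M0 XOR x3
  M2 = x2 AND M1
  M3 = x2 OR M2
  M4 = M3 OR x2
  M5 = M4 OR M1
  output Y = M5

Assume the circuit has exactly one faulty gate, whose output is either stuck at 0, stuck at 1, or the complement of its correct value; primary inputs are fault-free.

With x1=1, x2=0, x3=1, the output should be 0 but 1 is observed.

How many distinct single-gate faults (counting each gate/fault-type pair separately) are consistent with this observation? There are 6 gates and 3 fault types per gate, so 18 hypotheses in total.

Fault-free: M0=1, M1=0, M2=0, M3=0, M4=0, M5=0 → 0. Observed 1.
  M0: stuck-at-0, inverted output ✓; others ✗
  M1: stuck-at-1, inverted output ✓; others ✗
  M2: stuck-at-1, inverted output ✓; others ✗
  M3: stuck-at-1, inverted output ✓; others ✗
  M4: stuck-at-1, inverted output ✓; others ✗
  M5: stuck-at-1, inverted output ✓; others ✗
Consistent faults: {M0 stuck-at-0, M0 inverted output, M1 stuck-at-1, M1 inverted output, M2 stuck-at-1, M2 inverted output, M3 stuck-at-1, M3 inverted output, M4 stuck-at-1, M4 inverted output, M5 stuck-at-1, M5 inverted output} — 12 in all.

12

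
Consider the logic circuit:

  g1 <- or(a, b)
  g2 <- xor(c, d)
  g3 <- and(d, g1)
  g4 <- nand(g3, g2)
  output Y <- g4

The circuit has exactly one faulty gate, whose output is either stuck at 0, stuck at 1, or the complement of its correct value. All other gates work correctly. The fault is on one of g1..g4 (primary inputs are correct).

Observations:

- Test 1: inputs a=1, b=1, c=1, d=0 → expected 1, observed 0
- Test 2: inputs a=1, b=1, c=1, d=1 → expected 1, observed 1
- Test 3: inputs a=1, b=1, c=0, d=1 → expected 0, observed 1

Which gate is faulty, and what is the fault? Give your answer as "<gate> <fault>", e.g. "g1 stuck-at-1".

g3 inverted output

Fault-free values for test 1 (a=1, b=1, c=1, d=0): g1=1, g2=1, g3=0, g4=1, giving Y=1. Observed 0.
Test 1: faults giving observed 0 are {g3 stuck-at-1, g3 inverted output, g4 stuck-at-0, g4 inverted output}.
Test 2 (a=1, b=1, c=1, d=1): fault-free g1=1, g2=0, g3=1, g4=1 → 1; observed 1. Eliminates g4 stuck-at-0, g4 inverted output.
Test 3 (a=1, b=1, c=0, d=1): fault-free g1=1, g2=1, g3=1, g4=0 → 0; observed 1. Eliminates g3 stuck-at-1.
Only g3 inverted output is consistent with every test.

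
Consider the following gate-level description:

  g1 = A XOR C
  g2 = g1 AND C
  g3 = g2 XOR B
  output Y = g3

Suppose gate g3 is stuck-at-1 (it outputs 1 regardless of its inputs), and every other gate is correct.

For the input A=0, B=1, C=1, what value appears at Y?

1

Propagate with g3 forced: g1=1, g2=1, g3=1 [stuck-at-1].
So Y = 1. (Without the fault it would be 0.)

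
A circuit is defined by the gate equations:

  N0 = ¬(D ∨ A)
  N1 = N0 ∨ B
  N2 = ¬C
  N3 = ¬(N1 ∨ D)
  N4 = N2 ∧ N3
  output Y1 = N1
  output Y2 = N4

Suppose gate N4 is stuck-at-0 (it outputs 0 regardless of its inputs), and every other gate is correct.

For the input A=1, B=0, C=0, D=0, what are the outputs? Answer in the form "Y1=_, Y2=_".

Y1=0, Y2=0

Propagate with N4 forced: N0=0, N1=0, N2=1, N3=1, N4=0 [stuck-at-0].
So the outputs are Y1=0, Y2=0. (Without the fault they would be Y1=0, Y2=1.)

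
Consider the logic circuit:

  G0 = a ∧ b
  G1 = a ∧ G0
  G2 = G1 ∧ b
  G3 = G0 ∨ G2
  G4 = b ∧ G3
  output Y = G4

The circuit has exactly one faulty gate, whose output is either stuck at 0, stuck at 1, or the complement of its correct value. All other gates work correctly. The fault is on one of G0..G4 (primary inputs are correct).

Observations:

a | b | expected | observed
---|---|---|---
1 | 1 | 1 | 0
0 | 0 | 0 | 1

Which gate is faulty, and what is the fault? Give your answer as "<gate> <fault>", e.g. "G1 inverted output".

G4 inverted output

Fault-free values for test 1 (a=1, b=1): G0=1, G1=1, G2=1, G3=1, G4=1, giving Y=1. Observed 0.
Test 1: faults giving observed 0 are {G0 stuck-at-0, G0 inverted output, G3 stuck-at-0, G3 inverted output, G4 stuck-at-0, G4 inverted output}.
Test 2 (a=0, b=0): fault-free G0=0, G1=0, G2=0, G3=0, G4=0 → 0; observed 1. Eliminates G0 stuck-at-0, G0 inverted output, G3 stuck-at-0, G3 inverted output, G4 stuck-at-0.
Only G4 inverted output is consistent with every test.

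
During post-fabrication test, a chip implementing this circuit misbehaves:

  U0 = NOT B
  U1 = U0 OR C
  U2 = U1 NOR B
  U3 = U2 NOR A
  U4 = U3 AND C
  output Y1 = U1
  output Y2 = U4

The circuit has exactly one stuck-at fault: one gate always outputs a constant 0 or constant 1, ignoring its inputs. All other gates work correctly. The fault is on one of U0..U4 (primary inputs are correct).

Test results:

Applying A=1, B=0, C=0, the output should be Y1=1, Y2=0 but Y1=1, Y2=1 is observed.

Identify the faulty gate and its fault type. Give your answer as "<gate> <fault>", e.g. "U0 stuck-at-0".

Fault-free values for test 1 (A=1, B=0, C=0): U0=1, U1=1, U2=0, U3=0, U4=0, giving Y1=1, Y2=0. Observed Y1=1, Y2=1.
Test 1: faults giving observed Y1=1, Y2=1 are {U4 stuck-at-1}.
Only U4 stuck-at-1 is consistent with every test.

U4 stuck-at-1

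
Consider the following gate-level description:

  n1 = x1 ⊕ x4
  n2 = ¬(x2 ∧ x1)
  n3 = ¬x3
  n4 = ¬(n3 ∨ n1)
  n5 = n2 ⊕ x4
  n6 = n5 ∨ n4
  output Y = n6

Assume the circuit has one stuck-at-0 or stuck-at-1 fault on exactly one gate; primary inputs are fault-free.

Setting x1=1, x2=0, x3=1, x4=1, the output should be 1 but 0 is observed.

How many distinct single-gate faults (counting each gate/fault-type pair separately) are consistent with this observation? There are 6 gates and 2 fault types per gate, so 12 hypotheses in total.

Fault-free: n1=0, n2=1, n3=0, n4=1, n5=0, n6=1 → 1. Observed 0.
  n1 stuck-at-0: output 1 ✗
  n1 stuck-at-1: output 0 ✓
  n2 stuck-at-0: output 1 ✗
  n2 stuck-at-1: output 1 ✗
  n3 stuck-at-0: output 1 ✗
  n3 stuck-at-1: output 0 ✓
  n4 stuck-at-0: output 0 ✓
  n4 stuck-at-1: output 1 ✗
  n5 stuck-at-0: output 1 ✗
  n5 stuck-at-1: output 1 ✗
  n6 stuck-at-0: output 0 ✓
  n6 stuck-at-1: output 1 ✗
Consistent faults: {n1 stuck-at-1, n3 stuck-at-1, n4 stuck-at-0, n6 stuck-at-0} — 4 in all.

4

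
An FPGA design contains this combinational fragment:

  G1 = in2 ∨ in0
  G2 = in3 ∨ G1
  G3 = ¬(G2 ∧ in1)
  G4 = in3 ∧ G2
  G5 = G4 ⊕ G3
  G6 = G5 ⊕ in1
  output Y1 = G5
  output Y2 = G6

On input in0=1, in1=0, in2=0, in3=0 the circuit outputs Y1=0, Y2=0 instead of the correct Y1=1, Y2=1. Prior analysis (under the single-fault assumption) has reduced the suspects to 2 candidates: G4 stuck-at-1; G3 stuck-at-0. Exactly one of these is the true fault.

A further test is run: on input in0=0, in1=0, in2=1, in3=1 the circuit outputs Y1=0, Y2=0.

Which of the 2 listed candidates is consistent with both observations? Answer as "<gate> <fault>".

G4 stuck-at-1

Evaluate each candidate on input in0=0, in1=0, in2=1, in3=1:
  G4 stuck-at-1: G1=1, G2=1, G3=1, G4=1 [stuck-at-1], G5=0, G6=0 → Y1=0, Y2=0 — matches
  G3 stuck-at-0: G1=1, G2=1, G3=0 [stuck-at-0], G4=1, G5=1, G6=1 → Y1=1, Y2=1 — eliminated
Only G4 stuck-at-1 reproduces the observed Y1=0, Y2=0.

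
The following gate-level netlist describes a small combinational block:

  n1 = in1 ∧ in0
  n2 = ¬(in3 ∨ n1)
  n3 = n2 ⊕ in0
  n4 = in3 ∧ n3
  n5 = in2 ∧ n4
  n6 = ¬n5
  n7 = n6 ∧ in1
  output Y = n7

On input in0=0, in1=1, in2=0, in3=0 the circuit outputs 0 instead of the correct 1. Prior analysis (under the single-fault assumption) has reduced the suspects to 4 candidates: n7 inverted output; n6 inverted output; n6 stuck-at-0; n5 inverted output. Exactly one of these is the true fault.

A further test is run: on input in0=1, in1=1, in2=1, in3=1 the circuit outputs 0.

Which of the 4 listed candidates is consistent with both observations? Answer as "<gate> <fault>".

n6 stuck-at-0

Evaluate each candidate on input in0=1, in1=1, in2=1, in3=1:
  n7 inverted output: n1=1, n2=0, n3=1, n4=1, n5=1, n6=0, n7=1 [inverted output] → 1 — eliminated
  n6 inverted output: n1=1, n2=0, n3=1, n4=1, n5=1, n6=1 [inverted output], n7=1 → 1 — eliminated
  n6 stuck-at-0: n1=1, n2=0, n3=1, n4=1, n5=1, n6=0 [stuck-at-0], n7=0 → 0 — matches
  n5 inverted output: n1=1, n2=0, n3=1, n4=1, n5=0 [inverted output], n6=1, n7=1 → 1 — eliminated
Only n6 stuck-at-0 reproduces the observed 0.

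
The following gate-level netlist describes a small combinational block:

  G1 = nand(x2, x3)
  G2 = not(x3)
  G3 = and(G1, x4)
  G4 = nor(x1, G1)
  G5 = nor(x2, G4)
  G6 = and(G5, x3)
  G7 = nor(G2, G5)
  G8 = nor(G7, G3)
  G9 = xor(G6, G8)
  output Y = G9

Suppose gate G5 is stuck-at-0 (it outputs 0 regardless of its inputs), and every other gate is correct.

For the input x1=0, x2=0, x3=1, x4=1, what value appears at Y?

Propagate with G5 forced: G1=1, G2=0, G3=1, G4=0, G5=0 [stuck-at-0], G6=0, G7=1, G8=0, G9=0.
So Y = 0. (Without the fault it would be 1.)

0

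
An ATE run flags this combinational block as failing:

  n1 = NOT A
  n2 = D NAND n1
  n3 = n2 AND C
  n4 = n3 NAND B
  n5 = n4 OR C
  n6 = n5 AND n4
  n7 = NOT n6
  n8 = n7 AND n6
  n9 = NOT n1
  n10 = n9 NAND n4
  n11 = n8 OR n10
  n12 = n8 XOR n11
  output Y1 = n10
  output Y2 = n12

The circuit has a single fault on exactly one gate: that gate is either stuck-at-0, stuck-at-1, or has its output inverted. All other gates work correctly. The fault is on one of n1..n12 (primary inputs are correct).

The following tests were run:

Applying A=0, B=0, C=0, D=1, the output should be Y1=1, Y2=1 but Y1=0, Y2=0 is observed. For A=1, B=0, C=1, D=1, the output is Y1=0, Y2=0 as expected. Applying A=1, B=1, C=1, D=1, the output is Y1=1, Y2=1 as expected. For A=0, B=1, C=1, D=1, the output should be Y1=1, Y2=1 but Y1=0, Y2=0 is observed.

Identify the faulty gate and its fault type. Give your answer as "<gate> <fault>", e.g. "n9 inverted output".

n9 stuck-at-1

Fault-free values for test 1 (A=0, B=0, C=0, D=1): n1=1, n2=0, n3=0, n4=1, n5=1, n6=1, n7=0, n8=0, n9=0, n10=1, n11=1, n12=1, giving Y1=1, Y2=1. Observed Y1=0, Y2=0.
Test 1: faults giving observed Y1=0, Y2=0 are {n1 stuck-at-0, n1 inverted output, n9 stuck-at-1, n9 inverted output, n10 stuck-at-0, n10 inverted output}.
Test 2 (A=1, B=0, C=1, D=1): fault-free n1=0, n2=1, n3=1, n4=1, n5=1, n6=1, n7=0, n8=0, n9=1, n10=0, n11=0, n12=0 → Y1=0, Y2=0; observed Y1=0, Y2=0. Eliminates n1 inverted output, n9 inverted output, n10 inverted output.
Test 3 (A=1, B=1, C=1, D=1): fault-free n1=0, n2=1, n3=1, n4=0, n5=1, n6=0, n7=1, n8=0, n9=1, n10=1, n11=1, n12=1 → Y1=1, Y2=1; observed Y1=1, Y2=1. Eliminates n10 stuck-at-0.
Test 4 (A=0, B=1, C=1, D=1): fault-free n1=1, n2=0, n3=0, n4=1, n5=1, n6=1, n7=0, n8=0, n9=0, n10=1, n11=1, n12=1 → Y1=1, Y2=1; observed Y1=0, Y2=0. Eliminates n1 stuck-at-0.
Only n9 stuck-at-1 is consistent with every test.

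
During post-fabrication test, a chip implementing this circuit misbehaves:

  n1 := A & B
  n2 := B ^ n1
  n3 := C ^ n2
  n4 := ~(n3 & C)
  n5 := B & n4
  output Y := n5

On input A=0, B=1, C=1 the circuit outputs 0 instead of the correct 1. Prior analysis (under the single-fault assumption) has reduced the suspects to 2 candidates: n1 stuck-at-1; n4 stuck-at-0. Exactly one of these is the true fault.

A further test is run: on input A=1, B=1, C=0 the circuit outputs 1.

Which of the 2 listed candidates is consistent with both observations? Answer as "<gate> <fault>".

n1 stuck-at-1

Evaluate each candidate on input A=1, B=1, C=0:
  n1 stuck-at-1: n1=1 [stuck-at-1], n2=0, n3=0, n4=1, n5=1 → 1 — matches
  n4 stuck-at-0: n1=1, n2=0, n3=0, n4=0 [stuck-at-0], n5=0 → 0 — eliminated
Only n1 stuck-at-1 reproduces the observed 1.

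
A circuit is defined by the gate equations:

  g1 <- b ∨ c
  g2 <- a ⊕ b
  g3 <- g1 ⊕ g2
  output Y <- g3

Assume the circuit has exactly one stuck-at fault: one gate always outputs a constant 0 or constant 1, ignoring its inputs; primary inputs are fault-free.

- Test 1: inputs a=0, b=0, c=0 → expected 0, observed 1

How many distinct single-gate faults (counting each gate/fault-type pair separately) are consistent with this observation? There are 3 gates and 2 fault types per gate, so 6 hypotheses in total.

Fault-free: g1=0, g2=0, g3=0 → 0. Observed 1.
  g1 stuck-at-0: output 0 ✗
  g1 stuck-at-1: output 1 ✓
  g2 stuck-at-0: output 0 ✗
  g2 stuck-at-1: output 1 ✓
  g3 stuck-at-0: output 0 ✗
  g3 stuck-at-1: output 1 ✓
Consistent faults: {g1 stuck-at-1, g2 stuck-at-1, g3 stuck-at-1} — 3 in all.

3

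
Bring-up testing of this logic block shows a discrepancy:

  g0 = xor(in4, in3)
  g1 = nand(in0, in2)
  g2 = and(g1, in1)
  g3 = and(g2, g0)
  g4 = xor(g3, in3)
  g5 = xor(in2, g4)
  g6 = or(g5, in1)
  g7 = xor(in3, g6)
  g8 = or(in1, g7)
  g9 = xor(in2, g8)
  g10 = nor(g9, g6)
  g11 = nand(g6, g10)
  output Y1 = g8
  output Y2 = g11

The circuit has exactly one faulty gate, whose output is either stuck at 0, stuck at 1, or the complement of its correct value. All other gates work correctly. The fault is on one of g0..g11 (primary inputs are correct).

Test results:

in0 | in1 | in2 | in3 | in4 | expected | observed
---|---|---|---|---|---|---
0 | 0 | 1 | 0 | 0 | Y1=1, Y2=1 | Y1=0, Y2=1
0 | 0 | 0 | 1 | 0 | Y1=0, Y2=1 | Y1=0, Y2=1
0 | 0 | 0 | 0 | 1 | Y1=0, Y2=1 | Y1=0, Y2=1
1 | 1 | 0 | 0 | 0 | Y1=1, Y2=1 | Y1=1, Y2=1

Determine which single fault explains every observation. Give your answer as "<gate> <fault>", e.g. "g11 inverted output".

g7 stuck-at-0

Fault-free values for test 1 (in0=0, in1=0, in2=1, in3=0, in4=0): g0=0, g1=1, g2=0, g3=0, g4=0, g5=1, g6=1, g7=1, g8=1, g9=0, g10=0, g11=1, giving Y1=1, Y2=1. Observed Y1=0, Y2=1.
Test 1: faults giving observed Y1=0, Y2=1 are {g3 stuck-at-1, g3 inverted output, g4 stuck-at-1, g4 inverted output, g5 stuck-at-0, g5 inverted output, g6 stuck-at-0, g6 inverted output, g7 stuck-at-0, g7 inverted output, g8 stuck-at-0, g8 inverted output}.
Test 2 (in0=0, in1=0, in2=0, in3=1, in4=0): fault-free g0=1, g1=1, g2=0, g3=0, g4=1, g5=1, g6=1, g7=0, g8=0, g9=0, g10=0, g11=1 → Y1=0, Y2=1; observed Y1=0, Y2=1. Eliminates g3 stuck-at-1, g3 inverted output, g4 inverted output, g5 stuck-at-0, g5 inverted output, g6 stuck-at-0, g6 inverted output, g7 inverted output, g8 inverted output.
Test 3 (in0=0, in1=0, in2=0, in3=0, in4=1): fault-free g0=1, g1=1, g2=0, g3=0, g4=0, g5=0, g6=0, g7=0, g8=0, g9=0, g10=1, g11=1 → Y1=0, Y2=1; observed Y1=0, Y2=1. Eliminates g4 stuck-at-1.
Test 4 (in0=1, in1=1, in2=0, in3=0, in4=0): fault-free g0=0, g1=1, g2=1, g3=0, g4=0, g5=0, g6=1, g7=1, g8=1, g9=1, g10=0, g11=1 → Y1=1, Y2=1; observed Y1=1, Y2=1. Eliminates g8 stuck-at-0.
Only g7 stuck-at-0 is consistent with every test.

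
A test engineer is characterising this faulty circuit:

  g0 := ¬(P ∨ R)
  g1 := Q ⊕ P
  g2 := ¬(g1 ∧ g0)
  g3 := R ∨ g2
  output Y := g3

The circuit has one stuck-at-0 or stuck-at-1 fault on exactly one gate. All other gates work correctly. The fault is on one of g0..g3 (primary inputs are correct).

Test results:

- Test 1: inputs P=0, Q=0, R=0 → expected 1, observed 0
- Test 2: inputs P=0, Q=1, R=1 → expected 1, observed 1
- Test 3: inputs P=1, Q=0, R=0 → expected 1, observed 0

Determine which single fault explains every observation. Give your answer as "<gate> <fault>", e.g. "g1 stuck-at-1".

g2 stuck-at-0

Fault-free values for test 1 (P=0, Q=0, R=0): g0=1, g1=0, g2=1, g3=1, giving Y=1. Observed 0.
Test 1: faults giving observed 0 are {g1 stuck-at-1, g2 stuck-at-0, g3 stuck-at-0}.
Test 2 (P=0, Q=1, R=1): fault-free g0=0, g1=1, g2=1, g3=1 → 1; observed 1. Eliminates g3 stuck-at-0.
Test 3 (P=1, Q=0, R=0): fault-free g0=0, g1=1, g2=1, g3=1 → 1; observed 0. Eliminates g1 stuck-at-1.
Only g2 stuck-at-0 is consistent with every test.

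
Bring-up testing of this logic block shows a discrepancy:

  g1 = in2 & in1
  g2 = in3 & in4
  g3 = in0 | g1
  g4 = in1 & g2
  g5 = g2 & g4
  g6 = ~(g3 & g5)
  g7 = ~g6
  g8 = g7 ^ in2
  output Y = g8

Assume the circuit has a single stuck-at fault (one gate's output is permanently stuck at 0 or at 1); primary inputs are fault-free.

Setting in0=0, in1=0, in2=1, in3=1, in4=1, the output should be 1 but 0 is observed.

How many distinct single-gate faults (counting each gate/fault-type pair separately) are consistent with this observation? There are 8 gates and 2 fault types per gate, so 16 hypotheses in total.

Fault-free: g1=0, g2=1, g3=0, g4=0, g5=0, g6=1, g7=0, g8=1 → 1. Observed 0.
  g1: none of the 2 fault types match ✗
  g2: none of the 2 fault types match ✗
  g3: none of the 2 fault types match ✗
  g4: none of the 2 fault types match ✗
  g5: none of the 2 fault types match ✗
  g6: stuck-at-0 ✓; others ✗
  g7: stuck-at-1 ✓; others ✗
  g8: stuck-at-0 ✓; others ✗
Consistent faults: {g6 stuck-at-0, g7 stuck-at-1, g8 stuck-at-0} — 3 in all.

3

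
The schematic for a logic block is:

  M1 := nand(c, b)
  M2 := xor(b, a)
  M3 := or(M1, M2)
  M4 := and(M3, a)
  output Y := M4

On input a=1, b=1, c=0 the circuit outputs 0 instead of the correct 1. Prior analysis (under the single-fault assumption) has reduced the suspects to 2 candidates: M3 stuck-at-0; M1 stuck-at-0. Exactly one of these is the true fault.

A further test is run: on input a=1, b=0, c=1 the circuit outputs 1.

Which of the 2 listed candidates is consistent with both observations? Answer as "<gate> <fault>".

M1 stuck-at-0

Evaluate each candidate on input a=1, b=0, c=1:
  M3 stuck-at-0: M1=1, M2=1, M3=0 [stuck-at-0], M4=0 → 0 — eliminated
  M1 stuck-at-0: M1=0 [stuck-at-0], M2=1, M3=1, M4=1 → 1 — matches
Only M1 stuck-at-0 reproduces the observed 1.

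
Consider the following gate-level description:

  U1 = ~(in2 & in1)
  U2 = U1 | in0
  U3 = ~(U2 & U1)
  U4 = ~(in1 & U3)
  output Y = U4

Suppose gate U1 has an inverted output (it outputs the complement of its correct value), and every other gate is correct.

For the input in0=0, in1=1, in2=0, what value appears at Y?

0

Propagate with U1 forced: U1=0 [inverted output], U2=0, U3=1, U4=0.
So Y = 0. (Without the fault it would be 1.)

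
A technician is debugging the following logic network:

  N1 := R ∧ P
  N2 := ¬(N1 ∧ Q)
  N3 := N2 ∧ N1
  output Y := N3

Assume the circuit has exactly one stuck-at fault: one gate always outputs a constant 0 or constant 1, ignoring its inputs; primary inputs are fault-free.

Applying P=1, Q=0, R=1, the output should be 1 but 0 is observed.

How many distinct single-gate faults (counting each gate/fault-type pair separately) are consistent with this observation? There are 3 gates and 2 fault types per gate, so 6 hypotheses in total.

Fault-free: N1=1, N2=1, N3=1 → 1. Observed 0.
  N1 stuck-at-0: output 0 ✓
  N1 stuck-at-1: output 1 ✗
  N2 stuck-at-0: output 0 ✓
  N2 stuck-at-1: output 1 ✗
  N3 stuck-at-0: output 0 ✓
  N3 stuck-at-1: output 1 ✗
Consistent faults: {N1 stuck-at-0, N2 stuck-at-0, N3 stuck-at-0} — 3 in all.

3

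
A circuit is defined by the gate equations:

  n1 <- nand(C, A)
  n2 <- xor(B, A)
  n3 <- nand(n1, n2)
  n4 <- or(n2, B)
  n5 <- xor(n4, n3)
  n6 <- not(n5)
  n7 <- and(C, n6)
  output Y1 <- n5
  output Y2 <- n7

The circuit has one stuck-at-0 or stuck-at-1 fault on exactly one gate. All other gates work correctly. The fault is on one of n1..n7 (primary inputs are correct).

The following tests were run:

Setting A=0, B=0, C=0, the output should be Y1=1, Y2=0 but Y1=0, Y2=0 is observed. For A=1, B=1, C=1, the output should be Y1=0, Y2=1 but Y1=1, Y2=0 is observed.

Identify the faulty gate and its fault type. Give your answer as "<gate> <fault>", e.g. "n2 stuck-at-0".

n3 stuck-at-0

Fault-free values for test 1 (A=0, B=0, C=0): n1=1, n2=0, n3=1, n4=0, n5=1, n6=0, n7=0, giving Y1=1, Y2=0. Observed Y1=0, Y2=0.
Test 1: faults giving observed Y1=0, Y2=0 are {n3 stuck-at-0, n4 stuck-at-1, n5 stuck-at-0}.
Test 2 (A=1, B=1, C=1): fault-free n1=0, n2=0, n3=1, n4=1, n5=0, n6=1, n7=1 → Y1=0, Y2=1; observed Y1=1, Y2=0. Eliminates n4 stuck-at-1, n5 stuck-at-0.
Only n3 stuck-at-0 is consistent with every test.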